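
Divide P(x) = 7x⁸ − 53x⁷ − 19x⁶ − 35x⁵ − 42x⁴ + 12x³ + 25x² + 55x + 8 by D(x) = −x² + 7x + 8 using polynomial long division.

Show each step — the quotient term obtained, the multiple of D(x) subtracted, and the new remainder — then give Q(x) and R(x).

Step 1: lead(7x⁸ − 53x⁷ − 19x⁶ − 35x⁵ − 42x⁴ + 12x³ + 25x² + 55x + 8) ÷ lead(D) = 7x⁸ ÷ −x² = −7x⁶. Subtract (−7x⁶)·D = 7x⁸ − 49x⁷ − 56x⁶. Remainder: −4x⁷ + 37x⁶ − 35x⁵ − 42x⁴ + 12x³ + 25x² + 55x + 8.
Step 2: lead(−4x⁷ + 37x⁶ − 35x⁵ − 42x⁴ + 12x³ + 25x² + 55x + 8) ÷ lead(D) = −4x⁷ ÷ −x² = 4x⁵. Subtract (4x⁵)·D = −4x⁷ + 28x⁶ + 32x⁵. Remainder: 9x⁶ − 67x⁵ − 42x⁴ + 12x³ + 25x² + 55x + 8.
Step 3: lead(9x⁶ − 67x⁵ − 42x⁴ + 12x³ + 25x² + 55x + 8) ÷ lead(D) = 9x⁶ ÷ −x² = −9x⁴. Subtract (−9x⁴)·D = 9x⁶ − 63x⁵ − 72x⁴. Remainder: −4x⁵ + 30x⁴ + 12x³ + 25x² + 55x + 8.
Step 4: lead(−4x⁵ + 30x⁴ + 12x³ + 25x² + 55x + 8) ÷ lead(D) = −4x⁵ ÷ −x² = 4x³. Subtract (4x³)·D = −4x⁵ + 28x⁴ + 32x³. Remainder: 2x⁴ − 20x³ + 25x² + 55x + 8.
Step 5: lead(2x⁴ − 20x³ + 25x² + 55x + 8) ÷ lead(D) = 2x⁴ ÷ −x² = −2x². Subtract (−2x²)·D = 2x⁴ − 14x³ − 16x². Remainder: −6x³ + 41x² + 55x + 8.
Step 6: lead(−6x³ + 41x² + 55x + 8) ÷ lead(D) = −6x³ ÷ −x² = 6x. Subtract (6x)·D = −6x³ + 42x² + 48x. Remainder: −x² + 7x + 8.
Step 7: lead(−x² + 7x + 8) ÷ lead(D) = −x² ÷ −x² = 1. Subtract (1)·D = −x² + 7x + 8. Remainder: 0.

Q(x) = −7x⁶ + 4x⁵ − 9x⁴ + 4x³ − 2x² + 6x + 1; R(x) = 0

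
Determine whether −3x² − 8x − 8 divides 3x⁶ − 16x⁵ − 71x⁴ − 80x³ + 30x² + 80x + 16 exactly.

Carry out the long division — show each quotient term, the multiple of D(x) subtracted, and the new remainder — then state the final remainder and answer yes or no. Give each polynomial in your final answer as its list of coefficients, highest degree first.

R = [0], so D(x) is a factor of P(x). yes

Step 1: lead(3x⁶ − 16x⁵ − 71x⁴ − 80x³ + 30x² + 80x + 16) ÷ lead(D) = 3x⁶ ÷ −3x² = −x⁴. Subtract (−x⁴)·D = 3x⁶ + 8x⁵ + 8x⁴. Remainder: −24x⁵ − 79x⁴ − 80x³ + 30x² + 80x + 16.
Step 2: lead(−24x⁵ − 79x⁴ − 80x³ + 30x² + 80x + 16) ÷ lead(D) = −24x⁵ ÷ −3x² = 8x³. Subtract (8x³)·D = −24x⁵ − 64x⁴ − 64x³. Remainder: −15x⁴ − 16x³ + 30x² + 80x + 16.
Step 3: lead(−15x⁴ − 16x³ + 30x² + 80x + 16) ÷ lead(D) = −15x⁴ ÷ −3x² = 5x². Subtract (5x²)·D = −15x⁴ − 40x³ − 40x². Remainder: 24x³ + 70x² + 80x + 16.
Step 4: lead(24x³ + 70x² + 80x + 16) ÷ lead(D) = 24x³ ÷ −3x² = −8x. Subtract (−8x)·D = 24x³ + 64x² + 64x. Remainder: 6x² + 16x + 16.
Step 5: lead(6x² + 16x + 16) ÷ lead(D) = 6x² ÷ −3x² = −2. Subtract (−2)·D = 6x² + 16x + 16. Remainder: 0.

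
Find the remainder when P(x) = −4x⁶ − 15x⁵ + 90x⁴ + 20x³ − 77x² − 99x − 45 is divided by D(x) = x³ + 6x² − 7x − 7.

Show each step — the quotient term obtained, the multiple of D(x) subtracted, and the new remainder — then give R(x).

R(x) = 6x + 4

Step 1: lead(−4x⁶ − 15x⁵ + 90x⁴ + 20x³ − 77x² − 99x − 45) ÷ lead(D) = −4x⁶ ÷ x³ = −4x³. Subtract (−4x³)·D = −4x⁶ − 24x⁵ + 28x⁴ + 28x³. Remainder: 9x⁵ + 62x⁴ − 8x³ − 77x² − 99x − 45.
Step 2: lead(9x⁵ + 62x⁴ − 8x³ − 77x² − 99x − 45) ÷ lead(D) = 9x⁵ ÷ x³ = 9x². Subtract (9x²)·D = 9x⁵ + 54x⁴ − 63x³ − 63x². Remainder: 8x⁴ + 55x³ − 14x² − 99x − 45.
Step 3: lead(8x⁴ + 55x³ − 14x² − 99x − 45) ÷ lead(D) = 8x⁴ ÷ x³ = 8x. Subtract (8x)·D = 8x⁴ + 48x³ − 56x² − 56x. Remainder: 7x³ + 42x² − 43x − 45.
Step 4: lead(7x³ + 42x² − 43x − 45) ÷ lead(D) = 7x³ ÷ x³ = 7. Subtract (7)·D = 7x³ + 42x² − 49x − 49. Remainder: 6x + 4.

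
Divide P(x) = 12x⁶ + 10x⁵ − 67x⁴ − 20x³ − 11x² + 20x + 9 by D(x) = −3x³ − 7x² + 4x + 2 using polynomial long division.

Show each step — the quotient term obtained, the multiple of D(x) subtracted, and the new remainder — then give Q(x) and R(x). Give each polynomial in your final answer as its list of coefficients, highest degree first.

Step 1: lead(12x⁶ + 10x⁵ − 67x⁴ − 20x³ − 11x² + 20x + 9) ÷ lead(D) = 12x⁶ ÷ −3x³ = −4x³. Subtract (−4x³)·D = 12x⁶ + 28x⁵ − 16x⁴ − 8x³. Remainder: −18x⁵ − 51x⁴ − 12x³ − 11x² + 20x + 9.
Step 2: lead(−18x⁵ − 51x⁴ − 12x³ − 11x² + 20x + 9) ÷ lead(D) = −18x⁵ ÷ −3x³ = 6x². Subtract (6x²)·D = −18x⁵ − 42x⁴ + 24x³ + 12x². Remainder: −9x⁴ − 36x³ − 23x² + 20x + 9.
Step 3: lead(−9x⁴ − 36x³ − 23x² + 20x + 9) ÷ lead(D) = −9x⁴ ÷ −3x³ = 3x. Subtract (3x)·D = −9x⁴ − 21x³ + 12x² + 6x. Remainder: −15x³ − 35x² + 14x + 9.
Step 4: lead(−15x³ − 35x² + 14x + 9) ÷ lead(D) = −15x³ ÷ −3x³ = 5. Subtract (5)·D = −15x³ − 35x² + 20x + 10. Remainder: −6x − 1.

Q = [-4, 6, 3, 5]; R = [-6, -1]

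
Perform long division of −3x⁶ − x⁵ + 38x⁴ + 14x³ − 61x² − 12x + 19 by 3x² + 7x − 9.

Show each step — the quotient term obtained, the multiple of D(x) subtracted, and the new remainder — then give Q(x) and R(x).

Q(x) = −x⁴ + 2x³ + 5x² − x − 3; R(x) = −8

Step 1: lead(−3x⁶ − x⁵ + 38x⁴ + 14x³ − 61x² − 12x + 19) ÷ lead(D) = −3x⁶ ÷ 3x² = −x⁴. Subtract (−x⁴)·D = −3x⁶ − 7x⁵ + 9x⁴. Remainder: 6x⁵ + 29x⁴ + 14x³ − 61x² − 12x + 19.
Step 2: lead(6x⁵ + 29x⁴ + 14x³ − 61x² − 12x + 19) ÷ lead(D) = 6x⁵ ÷ 3x² = 2x³. Subtract (2x³)·D = 6x⁵ + 14x⁴ − 18x³. Remainder: 15x⁴ + 32x³ − 61x² − 12x + 19.
Step 3: lead(15x⁴ + 32x³ − 61x² − 12x + 19) ÷ lead(D) = 15x⁴ ÷ 3x² = 5x². Subtract (5x²)·D = 15x⁴ + 35x³ − 45x². Remainder: −3x³ − 16x² − 12x + 19.
Step 4: lead(−3x³ − 16x² − 12x + 19) ÷ lead(D) = −3x³ ÷ 3x² = −x. Subtract (−x)·D = −3x³ − 7x² + 9x. Remainder: −9x² − 21x + 19.
Step 5: lead(−9x² − 21x + 19) ÷ lead(D) = −9x² ÷ 3x² = −3. Subtract (−3)·D = −9x² − 21x + 27. Remainder: −8.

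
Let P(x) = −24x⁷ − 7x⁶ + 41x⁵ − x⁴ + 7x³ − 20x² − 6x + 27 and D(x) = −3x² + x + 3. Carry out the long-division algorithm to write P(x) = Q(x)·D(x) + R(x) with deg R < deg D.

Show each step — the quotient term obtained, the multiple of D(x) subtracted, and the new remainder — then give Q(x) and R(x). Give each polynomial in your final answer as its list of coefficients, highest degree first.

Q = [8, 5, -4, 4, -5, 9]; R = [0]

Step 1: lead(−24x⁷ − 7x⁶ + 41x⁵ − x⁴ + 7x³ − 20x² − 6x + 27) ÷ lead(D) = −24x⁷ ÷ −3x² = 8x⁵. Subtract (8x⁵)·D = −24x⁷ + 8x⁶ + 24x⁵. Remainder: −15x⁶ + 17x⁵ − x⁴ + 7x³ − 20x² − 6x + 27.
Step 2: lead(−15x⁶ + 17x⁵ − x⁴ + 7x³ − 20x² − 6x + 27) ÷ lead(D) = −15x⁶ ÷ −3x² = 5x⁴. Subtract (5x⁴)·D = −15x⁶ + 5x⁵ + 15x⁴. Remainder: 12x⁵ − 16x⁴ + 7x³ − 20x² − 6x + 27.
Step 3: lead(12x⁵ − 16x⁴ + 7x³ − 20x² − 6x + 27) ÷ lead(D) = 12x⁵ ÷ −3x² = −4x³. Subtract (−4x³)·D = 12x⁵ − 4x⁴ − 12x³. Remainder: −12x⁴ + 19x³ − 20x² − 6x + 27.
Step 4: lead(−12x⁴ + 19x³ − 20x² − 6x + 27) ÷ lead(D) = −12x⁴ ÷ −3x² = 4x². Subtract (4x²)·D = −12x⁴ + 4x³ + 12x². Remainder: 15x³ − 32x² − 6x + 27.
Step 5: lead(15x³ − 32x² − 6x + 27) ÷ lead(D) = 15x³ ÷ −3x² = −5x. Subtract (−5x)·D = 15x³ − 5x² − 15x. Remainder: −27x² + 9x + 27.
Step 6: lead(−27x² + 9x + 27) ÷ lead(D) = −27x² ÷ −3x² = 9. Subtract (9)·D = −27x² + 9x + 27. Remainder: 0.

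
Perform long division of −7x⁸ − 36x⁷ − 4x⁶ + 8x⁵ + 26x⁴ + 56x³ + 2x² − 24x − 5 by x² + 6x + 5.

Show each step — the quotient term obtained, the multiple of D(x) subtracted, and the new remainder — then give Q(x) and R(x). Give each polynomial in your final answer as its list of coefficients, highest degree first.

Step 1: lead(−7x⁸ − 36x⁷ − 4x⁶ + 8x⁵ + 26x⁴ + 56x³ + 2x² − 24x − 5) ÷ lead(D) = −7x⁸ ÷ x² = −7x⁶. Subtract (−7x⁶)·D = −7x⁸ − 42x⁷ − 35x⁶. Remainder: 6x⁷ + 31x⁶ + 8x⁵ + 26x⁴ + 56x³ + 2x² − 24x − 5.
Step 2: lead(6x⁷ + 31x⁶ + 8x⁵ + 26x⁴ + 56x³ + 2x² − 24x − 5) ÷ lead(D) = 6x⁷ ÷ x² = 6x⁵. Subtract (6x⁵)·D = 6x⁷ + 36x⁶ + 30x⁵. Remainder: −5x⁶ − 22x⁵ + 26x⁴ + 56x³ + 2x² − 24x − 5.
Step 3: lead(−5x⁶ − 22x⁵ + 26x⁴ + 56x³ + 2x² − 24x − 5) ÷ lead(D) = −5x⁶ ÷ x² = −5x⁴. Subtract (−5x⁴)·D = −5x⁶ − 30x⁵ − 25x⁴. Remainder: 8x⁵ + 51x⁴ + 56x³ + 2x² − 24x − 5.
Step 4: lead(8x⁵ + 51x⁴ + 56x³ + 2x² − 24x − 5) ÷ lead(D) = 8x⁵ ÷ x² = 8x³. Subtract (8x³)·D = 8x⁵ + 48x⁴ + 40x³. Remainder: 3x⁴ + 16x³ + 2x² − 24x − 5.
Step 5: lead(3x⁴ + 16x³ + 2x² − 24x − 5) ÷ lead(D) = 3x⁴ ÷ x² = 3x². Subtract (3x²)·D = 3x⁴ + 18x³ + 15x². Remainder: −2x³ − 13x² − 24x − 5.
Step 6: lead(−2x³ − 13x² − 24x − 5) ÷ lead(D) = −2x³ ÷ x² = −2x. Subtract (−2x)·D = −2x³ − 12x² − 10x. Remainder: −x² − 14x − 5.
Step 7: lead(−x² − 14x − 5) ÷ lead(D) = −x² ÷ x² = −1. Subtract (−1)·D = −x² − 6x − 5. Remainder: −8x.

Q = [-7, 6, -5, 8, 3, -2, -1]; R = [-8, 0]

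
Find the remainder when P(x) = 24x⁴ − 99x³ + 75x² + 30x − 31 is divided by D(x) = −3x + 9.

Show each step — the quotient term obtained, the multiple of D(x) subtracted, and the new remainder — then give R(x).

Step 1: lead(24x⁴ − 99x³ + 75x² + 30x − 31) ÷ lead(D) = 24x⁴ ÷ −3x = −8x³. Subtract (−8x³)·D = 24x⁴ − 72x³. Remainder: −27x³ + 75x² + 30x − 31.
Step 2: lead(−27x³ + 75x² + 30x − 31) ÷ lead(D) = −27x³ ÷ −3x = 9x². Subtract (9x²)·D = −27x³ + 81x². Remainder: −6x² + 30x − 31.
Step 3: lead(−6x² + 30x − 31) ÷ lead(D) = −6x² ÷ −3x = 2x. Subtract (2x)·D = −6x² + 18x. Remainder: 12x − 31.
Step 4: lead(12x − 31) ÷ lead(D) = 12x ÷ −3x = −4. Subtract (−4)·D = 12x − 36. Remainder: 5.

R(x) = 5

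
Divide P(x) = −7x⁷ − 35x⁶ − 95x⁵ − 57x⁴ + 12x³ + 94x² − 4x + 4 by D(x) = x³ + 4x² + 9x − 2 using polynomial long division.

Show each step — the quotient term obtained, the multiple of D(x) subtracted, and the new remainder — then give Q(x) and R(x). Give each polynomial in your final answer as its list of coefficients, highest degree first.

Step 1: lead(−7x⁷ − 35x⁶ − 95x⁵ − 57x⁴ + 12x³ + 94x² − 4x + 4) ÷ lead(D) = −7x⁷ ÷ x³ = −7x⁴. Subtract (−7x⁴)·D = −7x⁷ − 28x⁶ − 63x⁵ + 14x⁴. Remainder: −7x⁶ − 32x⁵ − 71x⁴ + 12x³ + 94x² − 4x + 4.
Step 2: lead(−7x⁶ − 32x⁵ − 71x⁴ + 12x³ + 94x² − 4x + 4) ÷ lead(D) = −7x⁶ ÷ x³ = −7x³. Subtract (−7x³)·D = −7x⁶ − 28x⁵ − 63x⁴ + 14x³. Remainder: −4x⁵ − 8x⁴ − 2x³ + 94x² − 4x + 4.
Step 3: lead(−4x⁵ − 8x⁴ − 2x³ + 94x² − 4x + 4) ÷ lead(D) = −4x⁵ ÷ x³ = −4x². Subtract (−4x²)·D = −4x⁵ − 16x⁴ − 36x³ + 8x². Remainder: 8x⁴ + 34x³ + 86x² − 4x + 4.
Step 4: lead(8x⁴ + 34x³ + 86x² − 4x + 4) ÷ lead(D) = 8x⁴ ÷ x³ = 8x. Subtract (8x)·D = 8x⁴ + 32x³ + 72x² − 16x. Remainder: 2x³ + 14x² + 12x + 4.
Step 5: lead(2x³ + 14x² + 12x + 4) ÷ lead(D) = 2x³ ÷ x³ = 2. Subtract (2)·D = 2x³ + 8x² + 18x − 4. Remainder: 6x² − 6x + 8.

Q = [-7, -7, -4, 8, 2]; R = [6, -6, 8]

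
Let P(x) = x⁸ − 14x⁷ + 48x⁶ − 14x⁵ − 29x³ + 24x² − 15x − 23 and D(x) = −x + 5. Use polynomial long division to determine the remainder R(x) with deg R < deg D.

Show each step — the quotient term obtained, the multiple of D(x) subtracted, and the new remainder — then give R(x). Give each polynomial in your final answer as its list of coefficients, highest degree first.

R = [2]

Step 1: lead(x⁸ − 14x⁷ + 48x⁶ − 14x⁵ − 29x³ + 24x² − 15x − 23) ÷ lead(D) = x⁸ ÷ −x = −x⁷. Subtract (−x⁷)·D = x⁸ − 5x⁷. Remainder: −9x⁷ + 48x⁶ − 14x⁵ − 29x³ + 24x² − 15x − 23.
Step 2: lead(−9x⁷ + 48x⁶ − 14x⁵ − 29x³ + 24x² − 15x − 23) ÷ lead(D) = −9x⁷ ÷ −x = 9x⁶. Subtract (9x⁶)·D = −9x⁷ + 45x⁶. Remainder: 3x⁶ − 14x⁵ − 29x³ + 24x² − 15x − 23.
Step 3: lead(3x⁶ − 14x⁵ − 29x³ + 24x² − 15x − 23) ÷ lead(D) = 3x⁶ ÷ −x = −3x⁵. Subtract (−3x⁵)·D = 3x⁶ − 15x⁵. Remainder: x⁵ − 29x³ + 24x² − 15x − 23.
Step 4: lead(x⁵ − 29x³ + 24x² − 15x − 23) ÷ lead(D) = x⁵ ÷ −x = −x⁴. Subtract (−x⁴)·D = x⁵ − 5x⁴. Remainder: 5x⁴ − 29x³ + 24x² − 15x − 23.
Step 5: lead(5x⁴ − 29x³ + 24x² − 15x − 23) ÷ lead(D) = 5x⁴ ÷ −x = −5x³. Subtract (−5x³)·D = 5x⁴ − 25x³. Remainder: −4x³ + 24x² − 15x − 23.
Step 6: lead(−4x³ + 24x² − 15x − 23) ÷ lead(D) = −4x³ ÷ −x = 4x². Subtract (4x²)·D = −4x³ + 20x². Remainder: 4x² − 15x − 23.
Step 7: lead(4x² − 15x − 23) ÷ lead(D) = 4x² ÷ −x = −4x. Subtract (−4x)·D = 4x² − 20x. Remainder: 5x − 23.
Step 8: lead(5x − 23) ÷ lead(D) = 5x ÷ −x = −5. Subtract (−5)·D = 5x − 25. Remainder: 2.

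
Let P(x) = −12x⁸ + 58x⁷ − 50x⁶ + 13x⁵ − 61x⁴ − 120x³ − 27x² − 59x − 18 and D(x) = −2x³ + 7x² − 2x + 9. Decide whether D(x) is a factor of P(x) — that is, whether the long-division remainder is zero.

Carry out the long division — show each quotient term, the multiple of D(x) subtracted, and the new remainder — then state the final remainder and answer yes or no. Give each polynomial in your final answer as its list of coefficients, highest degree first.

R = [0], so D(x) is a factor of P(x). yes

Step 1: lead(−12x⁸ + 58x⁷ − 50x⁶ + 13x⁵ − 61x⁴ − 120x³ − 27x² − 59x − 18) ÷ lead(D) = −12x⁸ ÷ −2x³ = 6x⁵. Subtract (6x⁵)·D = −12x⁸ + 42x⁷ − 12x⁶ + 54x⁵. Remainder: 16x⁷ − 38x⁶ − 41x⁵ − 61x⁴ − 120x³ − 27x² − 59x − 18.
Step 2: lead(16x⁷ − 38x⁶ − 41x⁵ − 61x⁴ − 120x³ − 27x² − 59x − 18) ÷ lead(D) = 16x⁷ ÷ −2x³ = −8x⁴. Subtract (−8x⁴)·D = 16x⁷ − 56x⁶ + 16x⁵ − 72x⁴. Remainder: 18x⁶ − 57x⁵ + 11x⁴ − 120x³ − 27x² − 59x − 18.
Step 3: lead(18x⁶ − 57x⁵ + 11x⁴ − 120x³ − 27x² − 59x − 18) ÷ lead(D) = 18x⁶ ÷ −2x³ = −9x³. Subtract (−9x³)·D = 18x⁶ − 63x⁵ + 18x⁴ − 81x³. Remainder: 6x⁵ − 7x⁴ − 39x³ − 27x² − 59x − 18.
Step 4: lead(6x⁵ − 7x⁴ − 39x³ − 27x² − 59x − 18) ÷ lead(D) = 6x⁵ ÷ −2x³ = −3x². Subtract (−3x²)·D = 6x⁵ − 21x⁴ + 6x³ − 27x². Remainder: 14x⁴ − 45x³ − 59x − 18.
Step 5: lead(14x⁴ − 45x³ − 59x − 18) ÷ lead(D) = 14x⁴ ÷ −2x³ = −7x. Subtract (−7x)·D = 14x⁴ − 49x³ + 14x² − 63x. Remainder: 4x³ − 14x² + 4x − 18.
Step 6: lead(4x³ − 14x² + 4x − 18) ÷ lead(D) = 4x³ ÷ −2x³ = −2. Subtract (−2)·D = 4x³ − 14x² + 4x − 18. Remainder: 0.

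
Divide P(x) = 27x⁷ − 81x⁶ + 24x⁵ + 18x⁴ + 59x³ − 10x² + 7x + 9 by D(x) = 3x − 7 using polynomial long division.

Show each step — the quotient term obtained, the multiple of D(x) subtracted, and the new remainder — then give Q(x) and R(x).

Step 1: lead(27x⁷ − 81x⁶ + 24x⁵ + 18x⁴ + 59x³ − 10x² + 7x + 9) ÷ lead(D) = 27x⁷ ÷ 3x = 9x⁶. Subtract (9x⁶)·D = 27x⁷ − 63x⁶. Remainder: −18x⁶ + 24x⁵ + 18x⁴ + 59x³ − 10x² + 7x + 9.
Step 2: lead(−18x⁶ + 24x⁵ + 18x⁴ + 59x³ − 10x² + 7x + 9) ÷ lead(D) = −18x⁶ ÷ 3x = −6x⁵. Subtract (−6x⁵)·D = −18x⁶ + 42x⁵. Remainder: −18x⁵ + 18x⁴ + 59x³ − 10x² + 7x + 9.
Step 3: lead(−18x⁵ + 18x⁴ + 59x³ − 10x² + 7x + 9) ÷ lead(D) = −18x⁵ ÷ 3x = −6x⁴. Subtract (−6x⁴)·D = −18x⁵ + 42x⁴. Remainder: −24x⁴ + 59x³ − 10x² + 7x + 9.
Step 4: lead(−24x⁴ + 59x³ − 10x² + 7x + 9) ÷ lead(D) = −24x⁴ ÷ 3x = −8x³. Subtract (−8x³)·D = −24x⁴ + 56x³. Remainder: 3x³ − 10x² + 7x + 9.
Step 5: lead(3x³ − 10x² + 7x + 9) ÷ lead(D) = 3x³ ÷ 3x = x². Subtract (x²)·D = 3x³ − 7x². Remainder: −3x² + 7x + 9.
Step 6: lead(−3x² + 7x + 9) ÷ lead(D) = −3x² ÷ 3x = −x. Subtract (−x)·D = −3x² + 7x. Remainder: 9.

Q(x) = 9x⁶ − 6x⁵ − 6x⁴ − 8x³ + x² − x; R(x) = 9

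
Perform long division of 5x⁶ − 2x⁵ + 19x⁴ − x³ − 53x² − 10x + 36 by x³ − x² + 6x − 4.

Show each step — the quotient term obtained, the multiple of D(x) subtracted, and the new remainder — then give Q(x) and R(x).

Step 1: lead(5x⁶ − 2x⁵ + 19x⁴ − x³ − 53x² − 10x + 36) ÷ lead(D) = 5x⁶ ÷ x³ = 5x³. Subtract (5x³)·D = 5x⁶ − 5x⁵ + 30x⁴ − 20x³. Remainder: 3x⁵ − 11x⁴ + 19x³ − 53x² − 10x + 36.
Step 2: lead(3x⁵ − 11x⁴ + 19x³ − 53x² − 10x + 36) ÷ lead(D) = 3x⁵ ÷ x³ = 3x². Subtract (3x²)·D = 3x⁵ − 3x⁴ + 18x³ − 12x². Remainder: −8x⁴ + x³ − 41x² − 10x + 36.
Step 3: lead(−8x⁴ + x³ − 41x² − 10x + 36) ÷ lead(D) = −8x⁴ ÷ x³ = −8x. Subtract (−8x)·D = −8x⁴ + 8x³ − 48x² + 32x. Remainder: −7x³ + 7x² − 42x + 36.
Step 4: lead(−7x³ + 7x² − 42x + 36) ÷ lead(D) = −7x³ ÷ x³ = −7. Subtract (−7)·D = −7x³ + 7x² − 42x + 28. Remainder: 8.

Q(x) = 5x³ + 3x² − 8x − 7; R(x) = 8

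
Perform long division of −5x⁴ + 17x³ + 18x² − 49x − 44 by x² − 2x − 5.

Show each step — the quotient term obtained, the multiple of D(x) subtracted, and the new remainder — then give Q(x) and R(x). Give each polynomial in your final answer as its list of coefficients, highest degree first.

Step 1: lead(−5x⁴ + 17x³ + 18x² − 49x − 44) ÷ lead(D) = −5x⁴ ÷ x² = −5x². Subtract (−5x²)·D = −5x⁴ + 10x³ + 25x². Remainder: 7x³ − 7x² − 49x − 44.
Step 2: lead(7x³ − 7x² − 49x − 44) ÷ lead(D) = 7x³ ÷ x² = 7x. Subtract (7x)·D = 7x³ − 14x² − 35x. Remainder: 7x² − 14x − 44.
Step 3: lead(7x² − 14x − 44) ÷ lead(D) = 7x² ÷ x² = 7. Subtract (7)·D = 7x² − 14x − 35. Remainder: −9.

Q = [-5, 7, 7]; R = [-9]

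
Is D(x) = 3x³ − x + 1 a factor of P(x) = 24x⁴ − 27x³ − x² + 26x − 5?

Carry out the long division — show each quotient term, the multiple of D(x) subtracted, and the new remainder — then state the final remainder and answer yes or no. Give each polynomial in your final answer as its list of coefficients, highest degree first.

R = [7, 9, 4], so D(x) is not a factor of P(x). no

Step 1: lead(24x⁴ − 27x³ − x² + 26x − 5) ÷ lead(D) = 24x⁴ ÷ 3x³ = 8x. Subtract (8x)·D = 24x⁴ − 8x² + 8x. Remainder: −27x³ + 7x² + 18x − 5.
Step 2: lead(−27x³ + 7x² + 18x − 5) ÷ lead(D) = −27x³ ÷ 3x³ = −9. Subtract (−9)·D = −27x³ + 9x − 9. Remainder: 7x² + 9x + 4.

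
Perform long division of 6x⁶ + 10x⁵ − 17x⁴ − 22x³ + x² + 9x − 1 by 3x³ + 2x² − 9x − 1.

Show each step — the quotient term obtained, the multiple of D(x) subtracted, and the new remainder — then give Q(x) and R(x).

Q(x) = 2x³ + 2x² − x; R(x) = −6x² + 8x − 1

Step 1: lead(6x⁶ + 10x⁵ − 17x⁴ − 22x³ + x² + 9x − 1) ÷ lead(D) = 6x⁶ ÷ 3x³ = 2x³. Subtract (2x³)·D = 6x⁶ + 4x⁵ − 18x⁴ − 2x³. Remainder: 6x⁵ + x⁴ − 20x³ + x² + 9x − 1.
Step 2: lead(6x⁵ + x⁴ − 20x³ + x² + 9x − 1) ÷ lead(D) = 6x⁵ ÷ 3x³ = 2x². Subtract (2x²)·D = 6x⁵ + 4x⁴ − 18x³ − 2x². Remainder: −3x⁴ − 2x³ + 3x² + 9x − 1.
Step 3: lead(−3x⁴ − 2x³ + 3x² + 9x − 1) ÷ lead(D) = −3x⁴ ÷ 3x³ = −x. Subtract (−x)·D = −3x⁴ − 2x³ + 9x² + x. Remainder: −6x² + 8x − 1.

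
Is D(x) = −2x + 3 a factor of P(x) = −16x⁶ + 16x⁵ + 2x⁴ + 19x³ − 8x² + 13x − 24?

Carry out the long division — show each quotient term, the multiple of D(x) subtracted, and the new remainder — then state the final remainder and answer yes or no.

Step 1: lead(−16x⁶ + 16x⁵ + 2x⁴ + 19x³ − 8x² + 13x − 24) ÷ lead(D) = −16x⁶ ÷ −2x = 8x⁵. Subtract (8x⁵)·D = −16x⁶ + 24x⁵. Remainder: −8x⁵ + 2x⁴ + 19x³ − 8x² + 13x − 24.
Step 2: lead(−8x⁵ + 2x⁴ + 19x³ − 8x² + 13x − 24) ÷ lead(D) = −8x⁵ ÷ −2x = 4x⁴. Subtract (4x⁴)·D = −8x⁵ + 12x⁴. Remainder: −10x⁴ + 19x³ − 8x² + 13x − 24.
Step 3: lead(−10x⁴ + 19x³ − 8x² + 13x − 24) ÷ lead(D) = −10x⁴ ÷ −2x = 5x³. Subtract (5x³)·D = −10x⁴ + 15x³. Remainder: 4x³ − 8x² + 13x − 24.
Step 4: lead(4x³ − 8x² + 13x − 24) ÷ lead(D) = 4x³ ÷ −2x = −2x². Subtract (−2x²)·D = 4x³ − 6x². Remainder: −2x² + 13x − 24.
Step 5: lead(−2x² + 13x − 24) ÷ lead(D) = −2x² ÷ −2x = x. Subtract (x)·D = −2x² + 3x. Remainder: 10x − 24.
Step 6: lead(10x − 24) ÷ lead(D) = 10x ÷ −2x = −5. Subtract (−5)·D = 10x − 15. Remainder: −9.

R(x) = −9, so D(x) is not a factor of P(x). no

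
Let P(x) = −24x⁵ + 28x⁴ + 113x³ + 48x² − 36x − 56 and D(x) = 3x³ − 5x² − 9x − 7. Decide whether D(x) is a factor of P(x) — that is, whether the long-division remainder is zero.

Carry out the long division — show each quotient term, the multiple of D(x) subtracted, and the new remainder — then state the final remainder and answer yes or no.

Step 1: lead(−24x⁵ + 28x⁴ + 113x³ + 48x² − 36x − 56) ÷ lead(D) = −24x⁵ ÷ 3x³ = −8x². Subtract (−8x²)·D = −24x⁵ + 40x⁴ + 72x³ + 56x². Remainder: −12x⁴ + 41x³ − 8x² − 36x − 56.
Step 2: lead(−12x⁴ + 41x³ − 8x² − 36x − 56) ÷ lead(D) = −12x⁴ ÷ 3x³ = −4x. Subtract (−4x)·D = −12x⁴ + 20x³ + 36x² + 28x. Remainder: 21x³ − 44x² − 64x − 56.
Step 3: lead(21x³ − 44x² − 64x − 56) ÷ lead(D) = 21x³ ÷ 3x³ = 7. Subtract (7)·D = 21x³ − 35x² − 63x − 49. Remainder: −9x² − x − 7.

R(x) = −9x² − x − 7, so D(x) is not a factor of P(x). no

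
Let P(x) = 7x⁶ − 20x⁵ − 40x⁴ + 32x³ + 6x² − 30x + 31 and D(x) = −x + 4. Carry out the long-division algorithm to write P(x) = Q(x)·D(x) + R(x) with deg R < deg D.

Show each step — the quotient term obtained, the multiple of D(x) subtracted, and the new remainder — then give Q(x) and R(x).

Step 1: lead(7x⁶ − 20x⁵ − 40x⁴ + 32x³ + 6x² − 30x + 31) ÷ lead(D) = 7x⁶ ÷ −x = −7x⁵. Subtract (−7x⁵)·D = 7x⁶ − 28x⁵. Remainder: 8x⁵ − 40x⁴ + 32x³ + 6x² − 30x + 31.
Step 2: lead(8x⁵ − 40x⁴ + 32x³ + 6x² − 30x + 31) ÷ lead(D) = 8x⁵ ÷ −x = −8x⁴. Subtract (−8x⁴)·D = 8x⁵ − 32x⁴. Remainder: −8x⁴ + 32x³ + 6x² − 30x + 31.
Step 3: lead(−8x⁴ + 32x³ + 6x² − 30x + 31) ÷ lead(D) = −8x⁴ ÷ −x = 8x³. Subtract (8x³)·D = −8x⁴ + 32x³. Remainder: 6x² − 30x + 31.
Step 4: lead(6x² − 30x + 31) ÷ lead(D) = 6x² ÷ −x = −6x. Subtract (−6x)·D = 6x² − 24x. Remainder: −6x + 31.
Step 5: lead(−6x + 31) ÷ lead(D) = −6x ÷ −x = 6. Subtract (6)·D = −6x + 24. Remainder: 7.

Q(x) = −7x⁵ − 8x⁴ + 8x³ − 6x + 6; R(x) = 7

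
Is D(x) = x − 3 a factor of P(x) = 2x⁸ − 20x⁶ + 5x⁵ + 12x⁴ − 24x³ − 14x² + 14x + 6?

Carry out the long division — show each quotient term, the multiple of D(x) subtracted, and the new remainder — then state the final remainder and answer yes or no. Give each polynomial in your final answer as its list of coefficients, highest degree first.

R = [3], so D(x) is not a factor of P(x). no

Step 1: lead(2x⁸ − 20x⁶ + 5x⁵ + 12x⁴ − 24x³ − 14x² + 14x + 6) ÷ lead(D) = 2x⁸ ÷ x = 2x⁷. Subtract (2x⁷)·D = 2x⁸ − 6x⁷. Remainder: 6x⁷ − 20x⁶ + 5x⁵ + 12x⁴ − 24x³ − 14x² + 14x + 6.
Step 2: lead(6x⁷ − 20x⁶ + 5x⁵ + 12x⁴ − 24x³ − 14x² + 14x + 6) ÷ lead(D) = 6x⁷ ÷ x = 6x⁶. Subtract (6x⁶)·D = 6x⁷ − 18x⁶. Remainder: −2x⁶ + 5x⁵ + 12x⁴ − 24x³ − 14x² + 14x + 6.
Step 3: lead(−2x⁶ + 5x⁵ + 12x⁴ − 24x³ − 14x² + 14x + 6) ÷ lead(D) = −2x⁶ ÷ x = −2x⁵. Subtract (−2x⁵)·D = −2x⁶ + 6x⁵. Remainder: −x⁵ + 12x⁴ − 24x³ − 14x² + 14x + 6.
Step 4: lead(−x⁵ + 12x⁴ − 24x³ − 14x² + 14x + 6) ÷ lead(D) = −x⁵ ÷ x = −x⁴. Subtract (−x⁴)·D = −x⁵ + 3x⁴. Remainder: 9x⁴ − 24x³ − 14x² + 14x + 6.
Step 5: lead(9x⁴ − 24x³ − 14x² + 14x + 6) ÷ lead(D) = 9x⁴ ÷ x = 9x³. Subtract (9x³)·D = 9x⁴ − 27x³. Remainder: 3x³ − 14x² + 14x + 6.
Step 6: lead(3x³ − 14x² + 14x + 6) ÷ lead(D) = 3x³ ÷ x = 3x². Subtract (3x²)·D = 3x³ − 9x². Remainder: −5x² + 14x + 6.
Step 7: lead(−5x² + 14x + 6) ÷ lead(D) = −5x² ÷ x = −5x. Subtract (−5x)·D = −5x² + 15x. Remainder: −x + 6.
Step 8: lead(−x + 6) ÷ lead(D) = −x ÷ x = −1. Subtract (−1)·D = −x + 3. Remainder: 3.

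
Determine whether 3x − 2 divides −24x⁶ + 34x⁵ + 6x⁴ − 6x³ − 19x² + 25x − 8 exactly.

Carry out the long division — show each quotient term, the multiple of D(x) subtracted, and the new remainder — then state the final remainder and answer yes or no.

Step 1: lead(−24x⁶ + 34x⁵ + 6x⁴ − 6x³ − 19x² + 25x − 8) ÷ lead(D) = −24x⁶ ÷ 3x = −8x⁵. Subtract (−8x⁵)·D = −24x⁶ + 16x⁵. Remainder: 18x⁵ + 6x⁴ − 6x³ − 19x² + 25x − 8.
Step 2: lead(18x⁵ + 6x⁴ − 6x³ − 19x² + 25x − 8) ÷ lead(D) = 18x⁵ ÷ 3x = 6x⁴. Subtract (6x⁴)·D = 18x⁵ − 12x⁴. Remainder: 18x⁴ − 6x³ − 19x² + 25x − 8.
Step 3: lead(18x⁴ − 6x³ − 19x² + 25x − 8) ÷ lead(D) = 18x⁴ ÷ 3x = 6x³. Subtract (6x³)·D = 18x⁴ − 12x³. Remainder: 6x³ − 19x² + 25x − 8.
Step 4: lead(6x³ − 19x² + 25x − 8) ÷ lead(D) = 6x³ ÷ 3x = 2x². Subtract (2x²)·D = 6x³ − 4x². Remainder: −15x² + 25x − 8.
Step 5: lead(−15x² + 25x − 8) ÷ lead(D) = −15x² ÷ 3x = −5x. Subtract (−5x)·D = −15x² + 10x. Remainder: 15x − 8.
Step 6: lead(15x − 8) ÷ lead(D) = 15x ÷ 3x = 5. Subtract (5)·D = 15x − 10. Remainder: 2.

R(x) = 2, so D(x) is not a factor of P(x). no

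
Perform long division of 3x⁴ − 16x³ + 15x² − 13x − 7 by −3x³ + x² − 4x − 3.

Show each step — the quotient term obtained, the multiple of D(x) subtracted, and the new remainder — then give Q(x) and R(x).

Step 1: lead(3x⁴ − 16x³ + 15x² − 13x − 7) ÷ lead(D) = 3x⁴ ÷ −3x³ = −x. Subtract (−x)·D = 3x⁴ − x³ + 4x² + 3x. Remainder: −15x³ + 11x² − 16x − 7.
Step 2: lead(−15x³ + 11x² − 16x − 7) ÷ lead(D) = −15x³ ÷ −3x³ = 5. Subtract (5)·D = −15x³ + 5x² − 20x − 15. Remainder: 6x² + 4x + 8.

Q(x) = −x + 5; R(x) = 6x² + 4x + 8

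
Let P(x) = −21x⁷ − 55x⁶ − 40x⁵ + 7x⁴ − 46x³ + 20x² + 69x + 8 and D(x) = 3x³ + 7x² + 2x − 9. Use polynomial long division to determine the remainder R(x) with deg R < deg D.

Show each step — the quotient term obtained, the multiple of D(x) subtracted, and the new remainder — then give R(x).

R(x) = −3x + 8

Step 1: lead(−21x⁷ − 55x⁶ − 40x⁵ + 7x⁴ − 46x³ + 20x² + 69x + 8) ÷ lead(D) = −21x⁷ ÷ 3x³ = −7x⁴. Subtract (−7x⁴)·D = −21x⁷ − 49x⁶ − 14x⁵ + 63x⁴. Remainder: −6x⁶ − 26x⁵ − 56x⁴ − 46x³ + 20x² + 69x + 8.
Step 2: lead(−6x⁶ − 26x⁵ − 56x⁴ − 46x³ + 20x² + 69x + 8) ÷ lead(D) = −6x⁶ ÷ 3x³ = −2x³. Subtract (−2x³)·D = −6x⁶ − 14x⁵ − 4x⁴ + 18x³. Remainder: −12x⁵ − 52x⁴ − 64x³ + 20x² + 69x + 8.
Step 3: lead(−12x⁵ − 52x⁴ − 64x³ + 20x² + 69x + 8) ÷ lead(D) = −12x⁵ ÷ 3x³ = −4x². Subtract (−4x²)·D = −12x⁵ − 28x⁴ − 8x³ + 36x². Remainder: −24x⁴ − 56x³ − 16x² + 69x + 8.
Step 4: lead(−24x⁴ − 56x³ − 16x² + 69x + 8) ÷ lead(D) = −24x⁴ ÷ 3x³ = −8x. Subtract (−8x)·D = −24x⁴ − 56x³ − 16x² + 72x. Remainder: −3x + 8.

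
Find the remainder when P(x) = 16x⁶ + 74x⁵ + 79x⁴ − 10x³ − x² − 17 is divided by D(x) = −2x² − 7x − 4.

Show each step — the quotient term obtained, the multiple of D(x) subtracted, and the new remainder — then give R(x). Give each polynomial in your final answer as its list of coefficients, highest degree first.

Step 1: lead(16x⁶ + 74x⁵ + 79x⁴ − 10x³ − x² − 17) ÷ lead(D) = 16x⁶ ÷ −2x² = −8x⁴. Subtract (−8x⁴)·D = 16x⁶ + 56x⁵ + 32x⁴. Remainder: 18x⁵ + 47x⁴ − 10x³ − x² − 17.
Step 2: lead(18x⁵ + 47x⁴ − 10x³ − x² − 17) ÷ lead(D) = 18x⁵ ÷ −2x² = −9x³. Subtract (−9x³)·D = 18x⁵ + 63x⁴ + 36x³. Remainder: −16x⁴ − 46x³ − x² − 17.
Step 3: lead(−16x⁴ − 46x³ − x² − 17) ÷ lead(D) = −16x⁴ ÷ −2x² = 8x². Subtract (8x²)·D = −16x⁴ − 56x³ − 32x². Remainder: 10x³ + 31x² − 17.
Step 4: lead(10x³ + 31x² − 17) ÷ lead(D) = 10x³ ÷ −2x² = −5x. Subtract (−5x)·D = 10x³ + 35x² + 20x. Remainder: −4x² − 20x − 17.
Step 5: lead(−4x² − 20x − 17) ÷ lead(D) = −4x² ÷ −2x² = 2. Subtract (2)·D = −4x² − 14x − 8. Remainder: −6x − 9.

R = [-6, -9]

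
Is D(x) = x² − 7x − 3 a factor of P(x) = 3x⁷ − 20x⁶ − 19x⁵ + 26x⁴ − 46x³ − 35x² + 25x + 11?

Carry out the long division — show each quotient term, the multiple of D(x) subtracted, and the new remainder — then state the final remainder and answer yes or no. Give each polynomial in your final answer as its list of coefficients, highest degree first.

R = [-1], so D(x) is not a factor of P(x). no

Step 1: lead(3x⁷ − 20x⁶ − 19x⁵ + 26x⁴ − 46x³ − 35x² + 25x + 11) ÷ lead(D) = 3x⁷ ÷ x² = 3x⁵. Subtract (3x⁵)·D = 3x⁷ − 21x⁶ − 9x⁵. Remainder: x⁶ − 10x⁵ + 26x⁴ − 46x³ − 35x² + 25x + 11.
Step 2: lead(x⁶ − 10x⁵ + 26x⁴ − 46x³ − 35x² + 25x + 11) ÷ lead(D) = x⁶ ÷ x² = x⁴. Subtract (x⁴)·D = x⁶ − 7x⁵ − 3x⁴. Remainder: −3x⁵ + 29x⁴ − 46x³ − 35x² + 25x + 11.
Step 3: lead(−3x⁵ + 29x⁴ − 46x³ − 35x² + 25x + 11) ÷ lead(D) = −3x⁵ ÷ x² = −3x³. Subtract (−3x³)·D = −3x⁵ + 21x⁴ + 9x³. Remainder: 8x⁴ − 55x³ − 35x² + 25x + 11.
Step 4: lead(8x⁴ − 55x³ − 35x² + 25x + 11) ÷ lead(D) = 8x⁴ ÷ x² = 8x². Subtract (8x²)·D = 8x⁴ − 56x³ − 24x². Remainder: x³ − 11x² + 25x + 11.
Step 5: lead(x³ − 11x² + 25x + 11) ÷ lead(D) = x³ ÷ x² = x. Subtract (x)·D = x³ − 7x² − 3x. Remainder: −4x² + 28x + 11.
Step 6: lead(−4x² + 28x + 11) ÷ lead(D) = −4x² ÷ x² = −4. Subtract (−4)·D = −4x² + 28x + 12. Remainder: −1.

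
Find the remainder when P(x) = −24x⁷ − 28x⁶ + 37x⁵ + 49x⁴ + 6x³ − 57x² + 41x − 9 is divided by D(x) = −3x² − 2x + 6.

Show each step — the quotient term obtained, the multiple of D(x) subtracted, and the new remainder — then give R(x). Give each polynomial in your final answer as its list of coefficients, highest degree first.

Step 1: lead(−24x⁷ − 28x⁶ + 37x⁵ + 49x⁴ + 6x³ − 57x² + 41x − 9) ÷ lead(D) = −24x⁷ ÷ −3x² = 8x⁵. Subtract (8x⁵)·D = −24x⁷ − 16x⁶ + 48x⁵. Remainder: −12x⁶ − 11x⁵ + 49x⁴ + 6x³ − 57x² + 41x − 9.
Step 2: lead(−12x⁶ − 11x⁵ + 49x⁴ + 6x³ − 57x² + 41x − 9) ÷ lead(D) = −12x⁶ ÷ −3x² = 4x⁴. Subtract (4x⁴)·D = −12x⁶ − 8x⁵ + 24x⁴. Remainder: −3x⁵ + 25x⁴ + 6x³ − 57x² + 41x − 9.
Step 3: lead(−3x⁵ + 25x⁴ + 6x³ − 57x² + 41x − 9) ÷ lead(D) = −3x⁵ ÷ −3x² = x³. Subtract (x³)·D = −3x⁵ − 2x⁴ + 6x³. Remainder: 27x⁴ − 57x² + 41x − 9.
Step 4: lead(27x⁴ − 57x² + 41x − 9) ÷ lead(D) = 27x⁴ ÷ −3x² = −9x². Subtract (−9x²)·D = 27x⁴ + 18x³ − 54x². Remainder: −18x³ − 3x² + 41x − 9.
Step 5: lead(−18x³ − 3x² + 41x − 9) ÷ lead(D) = −18x³ ÷ −3x² = 6x. Subtract (6x)·D = −18x³ − 12x² + 36x. Remainder: 9x² + 5x − 9.
Step 6: lead(9x² + 5x − 9) ÷ lead(D) = 9x² ÷ −3x² = −3. Subtract (−3)·D = 9x² + 6x − 18. Remainder: −x + 9.

R = [-1, 9]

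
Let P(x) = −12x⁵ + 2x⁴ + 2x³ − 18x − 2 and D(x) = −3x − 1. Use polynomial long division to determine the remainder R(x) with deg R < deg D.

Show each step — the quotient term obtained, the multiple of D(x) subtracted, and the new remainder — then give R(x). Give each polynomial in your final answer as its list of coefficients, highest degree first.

Step 1: lead(−12x⁵ + 2x⁴ + 2x³ − 18x − 2) ÷ lead(D) = −12x⁵ ÷ −3x = 4x⁴. Subtract (4x⁴)·D = −12x⁵ − 4x⁴. Remainder: 6x⁴ + 2x³ − 18x − 2.
Step 2: lead(6x⁴ + 2x³ − 18x − 2) ÷ lead(D) = 6x⁴ ÷ −3x = −2x³. Subtract (−2x³)·D = 6x⁴ + 2x³. Remainder: −18x − 2.
Step 3: lead(−18x − 2) ÷ lead(D) = −18x ÷ −3x = 6. Subtract (6)·D = −18x − 6. Remainder: 4.

R = [4]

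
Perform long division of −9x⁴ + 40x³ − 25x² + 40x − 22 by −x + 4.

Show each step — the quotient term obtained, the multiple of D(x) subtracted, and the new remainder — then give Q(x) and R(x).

Step 1: lead(−9x⁴ + 40x³ − 25x² + 40x − 22) ÷ lead(D) = −9x⁴ ÷ −x = 9x³. Subtract (9x³)·D = −9x⁴ + 36x³. Remainder: 4x³ − 25x² + 40x − 22.
Step 2: lead(4x³ − 25x² + 40x − 22) ÷ lead(D) = 4x³ ÷ −x = −4x². Subtract (−4x²)·D = 4x³ − 16x². Remainder: −9x² + 40x − 22.
Step 3: lead(−9x² + 40x − 22) ÷ lead(D) = −9x² ÷ −x = 9x. Subtract (9x)·D = −9x² + 36x. Remainder: 4x − 22.
Step 4: lead(4x − 22) ÷ lead(D) = 4x ÷ −x = −4. Subtract (−4)·D = 4x − 16. Remainder: −6.

Q(x) = 9x³ − 4x² + 9x − 4; R(x) = −6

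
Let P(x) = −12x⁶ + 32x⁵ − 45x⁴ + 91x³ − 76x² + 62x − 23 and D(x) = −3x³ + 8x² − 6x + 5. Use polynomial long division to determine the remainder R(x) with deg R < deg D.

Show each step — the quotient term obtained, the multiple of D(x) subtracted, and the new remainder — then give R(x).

Step 1: lead(−12x⁶ + 32x⁵ − 45x⁴ + 91x³ − 76x² + 62x − 23) ÷ lead(D) = −12x⁶ ÷ −3x³ = 4x³. Subtract (4x³)·D = −12x⁶ + 32x⁵ − 24x⁴ + 20x³. Remainder: −21x⁴ + 71x³ − 76x² + 62x − 23.
Step 2: lead(−21x⁴ + 71x³ − 76x² + 62x − 23) ÷ lead(D) = −21x⁴ ÷ −3x³ = 7x. Subtract (7x)·D = −21x⁴ + 56x³ − 42x² + 35x. Remainder: 15x³ − 34x² + 27x − 23.
Step 3: lead(15x³ − 34x² + 27x − 23) ÷ lead(D) = 15x³ ÷ −3x³ = −5. Subtract (−5)·D = 15x³ − 40x² + 30x − 25. Remainder: 6x² − 3x + 2.

R(x) = 6x² − 3x + 2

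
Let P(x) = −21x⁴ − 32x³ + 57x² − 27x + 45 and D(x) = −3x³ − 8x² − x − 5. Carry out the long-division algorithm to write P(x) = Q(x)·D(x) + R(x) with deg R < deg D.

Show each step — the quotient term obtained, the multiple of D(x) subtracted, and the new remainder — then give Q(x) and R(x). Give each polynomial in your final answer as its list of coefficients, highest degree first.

Step 1: lead(−21x⁴ − 32x³ + 57x² − 27x + 45) ÷ lead(D) = −21x⁴ ÷ −3x³ = 7x. Subtract (7x)·D = −21x⁴ − 56x³ − 7x² − 35x. Remainder: 24x³ + 64x² + 8x + 45.
Step 2: lead(24x³ + 64x² + 8x + 45) ÷ lead(D) = 24x³ ÷ −3x³ = −8. Subtract (−8)·D = 24x³ + 64x² + 8x + 40. Remainder: 5.

Q = [7, -8]; R = [5]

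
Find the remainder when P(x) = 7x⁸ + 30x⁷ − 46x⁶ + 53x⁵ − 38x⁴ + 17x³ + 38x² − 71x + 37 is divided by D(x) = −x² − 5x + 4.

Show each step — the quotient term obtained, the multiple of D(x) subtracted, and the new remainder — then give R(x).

R(x) = 9

Step 1: lead(7x⁸ + 30x⁷ − 46x⁶ + 53x⁵ − 38x⁴ + 17x³ + 38x² − 71x + 37) ÷ lead(D) = 7x⁸ ÷ −x² = −7x⁶. Subtract (−7x⁶)·D = 7x⁸ + 35x⁷ − 28x⁶. Remainder: −5x⁷ − 18x⁶ + 53x⁵ − 38x⁴ + 17x³ + 38x² − 71x + 37.
Step 2: lead(−5x⁷ − 18x⁶ + 53x⁵ − 38x⁴ + 17x³ + 38x² − 71x + 37) ÷ lead(D) = −5x⁷ ÷ −x² = 5x⁵. Subtract (5x⁵)·D = −5x⁷ − 25x⁶ + 20x⁵. Remainder: 7x⁶ + 33x⁵ − 38x⁴ + 17x³ + 38x² − 71x + 37.
Step 3: lead(7x⁶ + 33x⁵ − 38x⁴ + 17x³ + 38x² − 71x + 37) ÷ lead(D) = 7x⁶ ÷ −x² = −7x⁴. Subtract (−7x⁴)·D = 7x⁶ + 35x⁵ − 28x⁴. Remainder: −2x⁵ − 10x⁴ + 17x³ + 38x² − 71x + 37.
Step 4: lead(−2x⁵ − 10x⁴ + 17x³ + 38x² − 71x + 37) ÷ lead(D) = −2x⁵ ÷ −x² = 2x³. Subtract (2x³)·D = −2x⁵ − 10x⁴ + 8x³. Remainder: 9x³ + 38x² − 71x + 37.
Step 5: lead(9x³ + 38x² − 71x + 37) ÷ lead(D) = 9x³ ÷ −x² = −9x. Subtract (−9x)·D = 9x³ + 45x² − 36x. Remainder: −7x² − 35x + 37.
Step 6: lead(−7x² − 35x + 37) ÷ lead(D) = −7x² ÷ −x² = 7. Subtract (7)·D = −7x² − 35x + 28. Remainder: 9.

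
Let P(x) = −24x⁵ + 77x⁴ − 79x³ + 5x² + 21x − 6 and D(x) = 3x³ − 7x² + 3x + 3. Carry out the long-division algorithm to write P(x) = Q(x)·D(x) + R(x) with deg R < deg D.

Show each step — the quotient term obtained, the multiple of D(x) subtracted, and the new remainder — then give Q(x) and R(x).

Q(x) = −8x² + 7x − 2; R(x) = −6x² + 6x

Step 1: lead(−24x⁵ + 77x⁴ − 79x³ + 5x² + 21x − 6) ÷ lead(D) = −24x⁵ ÷ 3x³ = −8x². Subtract (−8x²)·D = −24x⁵ + 56x⁴ − 24x³ − 24x². Remainder: 21x⁴ − 55x³ + 29x² + 21x − 6.
Step 2: lead(21x⁴ − 55x³ + 29x² + 21x − 6) ÷ lead(D) = 21x⁴ ÷ 3x³ = 7x. Subtract (7x)·D = 21x⁴ − 49x³ + 21x² + 21x. Remainder: −6x³ + 8x² − 6.
Step 3: lead(−6x³ + 8x² − 6) ÷ lead(D) = −6x³ ÷ 3x³ = −2. Subtract (−2)·D = −6x³ + 14x² − 6x − 6. Remainder: −6x² + 6x.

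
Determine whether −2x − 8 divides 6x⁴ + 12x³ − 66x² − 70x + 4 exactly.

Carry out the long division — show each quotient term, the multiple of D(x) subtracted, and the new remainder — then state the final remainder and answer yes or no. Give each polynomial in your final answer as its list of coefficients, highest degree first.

R = [-4], so D(x) is not a factor of P(x). no

Step 1: lead(6x⁴ + 12x³ − 66x² − 70x + 4) ÷ lead(D) = 6x⁴ ÷ −2x = −3x³. Subtract (−3x³)·D = 6x⁴ + 24x³. Remainder: −12x³ − 66x² − 70x + 4.
Step 2: lead(−12x³ − 66x² − 70x + 4) ÷ lead(D) = −12x³ ÷ −2x = 6x². Subtract (6x²)·D = −12x³ − 48x². Remainder: −18x² − 70x + 4.
Step 3: lead(−18x² − 70x + 4) ÷ lead(D) = −18x² ÷ −2x = 9x. Subtract (9x)·D = −18x² − 72x. Remainder: 2x + 4.
Step 4: lead(2x + 4) ÷ lead(D) = 2x ÷ −2x = −1. Subtract (−1)·D = 2x + 8. Remainder: −4.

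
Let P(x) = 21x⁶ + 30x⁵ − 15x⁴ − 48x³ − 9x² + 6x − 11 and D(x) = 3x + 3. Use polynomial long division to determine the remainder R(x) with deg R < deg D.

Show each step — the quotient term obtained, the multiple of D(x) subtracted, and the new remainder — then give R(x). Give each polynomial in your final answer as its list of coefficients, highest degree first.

Step 1: lead(21x⁶ + 30x⁵ − 15x⁴ − 48x³ − 9x² + 6x − 11) ÷ lead(D) = 21x⁶ ÷ 3x = 7x⁵. Subtract (7x⁵)·D = 21x⁶ + 21x⁵. Remainder: 9x⁵ − 15x⁴ − 48x³ − 9x² + 6x − 11.
Step 2: lead(9x⁵ − 15x⁴ − 48x³ − 9x² + 6x − 11) ÷ lead(D) = 9x⁵ ÷ 3x = 3x⁴. Subtract (3x⁴)·D = 9x⁵ + 9x⁴. Remainder: −24x⁴ − 48x³ − 9x² + 6x − 11.
Step 3: lead(−24x⁴ − 48x³ − 9x² + 6x − 11) ÷ lead(D) = −24x⁴ ÷ 3x = −8x³. Subtract (−8x³)·D = −24x⁴ − 24x³. Remainder: −24x³ − 9x² + 6x − 11.
Step 4: lead(−24x³ − 9x² + 6x − 11) ÷ lead(D) = −24x³ ÷ 3x = −8x². Subtract (−8x²)·D = −24x³ − 24x². Remainder: 15x² + 6x − 11.
Step 5: lead(15x² + 6x − 11) ÷ lead(D) = 15x² ÷ 3x = 5x. Subtract (5x)·D = 15x² + 15x. Remainder: −9x − 11.
Step 6: lead(−9x − 11) ÷ lead(D) = −9x ÷ 3x = −3. Subtract (−3)·D = −9x − 9. Remainder: −2.

R = [-2]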